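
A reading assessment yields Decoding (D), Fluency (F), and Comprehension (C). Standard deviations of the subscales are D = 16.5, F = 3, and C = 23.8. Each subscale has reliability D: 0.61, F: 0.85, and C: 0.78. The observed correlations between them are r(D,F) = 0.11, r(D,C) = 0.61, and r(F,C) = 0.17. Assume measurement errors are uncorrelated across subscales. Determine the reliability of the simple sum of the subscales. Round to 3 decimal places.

0.830

Var(D+F+C) = 16.5² + 3² + 23.8² + 2·[16.5·3·0.11 + 16.5·23.8·0.61 + 3·23.8·0.17] = 847.69 + 514.26 = 1361.95.
Because errors are independent across components, Cov(Tᵢ,Tⱼ) = Cov(Xᵢ,Xⱼ); the off-diagonal part of the true-score variance is the same as above.
True-score variance = [16.5²·0.61 + 3²·0.85 + 23.8²·0.78] + 514.26 = 615.546 + 514.26 = 1129.81.
Reliability = 1129.81 / 1361.95 = 0.830.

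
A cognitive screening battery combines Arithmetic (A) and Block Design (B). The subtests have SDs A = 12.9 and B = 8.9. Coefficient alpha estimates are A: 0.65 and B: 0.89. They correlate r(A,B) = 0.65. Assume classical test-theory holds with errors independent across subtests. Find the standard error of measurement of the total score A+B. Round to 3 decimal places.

Var(total) = 245.62 + 149.253 = 394.873.
True-score variance = 178.663 + 149.253 = 327.916, so reliability = 0.8304.
Error variance = 394.873 − 327.916 = 66.9566; SEM = √66.9566 = 8.183.

8.183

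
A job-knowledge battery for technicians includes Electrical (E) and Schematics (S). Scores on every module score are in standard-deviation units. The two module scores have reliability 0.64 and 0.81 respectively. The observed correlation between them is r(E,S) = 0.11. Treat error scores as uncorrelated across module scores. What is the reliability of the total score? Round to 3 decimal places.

Var(E+S) = 2 + 2·[0.11] = 2 + 0.22 = 2.22.
Because errors are independent across components, Cov(Tᵢ,Tⱼ) = Cov(Xᵢ,Xⱼ); the off-diagonal part of the true-score variance is the same as above.
True-score variance = [0.64 + 0.81] + 0.22 = 1.45 + 0.22 = 1.67.
Reliability = 1.67 / 2.22 = 0.752.

0.752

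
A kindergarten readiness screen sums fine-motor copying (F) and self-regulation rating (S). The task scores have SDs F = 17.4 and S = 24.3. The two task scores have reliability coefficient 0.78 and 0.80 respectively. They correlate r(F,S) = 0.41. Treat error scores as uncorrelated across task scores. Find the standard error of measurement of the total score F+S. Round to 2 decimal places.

13.59

Var(total) = 893.25 + 346.712 = 1239.96.
True-score variance = 708.545 + 346.712 = 1055.26, so reliability = 0.8510.
Error variance = 1239.96 − 1055.26 = 184.705; SEM = √184.705 = 13.59.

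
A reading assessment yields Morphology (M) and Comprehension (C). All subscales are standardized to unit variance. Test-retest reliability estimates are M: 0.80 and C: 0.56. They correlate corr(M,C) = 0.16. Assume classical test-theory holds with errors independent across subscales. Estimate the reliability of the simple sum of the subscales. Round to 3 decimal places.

Var(M+C) = 2 + 2·[0.16] = 2 + 0.32 = 2.32.
Under uncorrelated errors the observed covariances equal the true-score covariances, so only the own-variance terms attenuate.
True-score variance = [0.80 + 0.56] + 0.32 = 1.36 + 0.32 = 1.68.
Reliability = 1.68 / 2.32 = 0.724.

0.724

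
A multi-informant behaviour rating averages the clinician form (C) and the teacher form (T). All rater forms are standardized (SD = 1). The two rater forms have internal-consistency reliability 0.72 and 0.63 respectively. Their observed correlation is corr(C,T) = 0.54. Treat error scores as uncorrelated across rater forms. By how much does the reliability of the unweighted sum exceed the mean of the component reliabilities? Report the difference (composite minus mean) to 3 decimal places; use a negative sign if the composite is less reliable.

0.114

Var(sum) = 2 + 1.08 = 3.08; true-score variance = 1.35 + 1.08 = 2.43; composite reliability = 0.7890.
Mean component reliability = 0.6750.
Difference = 0.7890 − 0.6750 = 0.114.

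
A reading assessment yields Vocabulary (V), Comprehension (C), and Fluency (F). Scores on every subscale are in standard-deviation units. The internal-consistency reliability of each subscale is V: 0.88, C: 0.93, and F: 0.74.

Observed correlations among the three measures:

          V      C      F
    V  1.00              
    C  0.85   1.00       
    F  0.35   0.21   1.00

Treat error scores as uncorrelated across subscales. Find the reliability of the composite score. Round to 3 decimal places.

0.923

Var(V+C+F) = 3 + 2·[0.85 + 0.35 + 0.21] = 3 + 2.82 = 5.82.
With uncorrelated errors the cross-covariances are all true-score covariance, so they carry over unchanged; only the diagonal terms shrink to ρᵢσᵢ².
True-score variance = [0.88 + 0.93 + 0.74] + 2.82 = 2.55 + 2.82 = 5.37.
Reliability = 5.37 / 5.82 = 0.923.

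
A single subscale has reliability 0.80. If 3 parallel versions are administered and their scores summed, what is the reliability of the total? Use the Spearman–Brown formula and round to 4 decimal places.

0.9231

ρ_k = kρ / (1 + (k−1)ρ) = 3·0.80 / (1 + 2·0.80) = 2.400 / 2.600 = 0.9231.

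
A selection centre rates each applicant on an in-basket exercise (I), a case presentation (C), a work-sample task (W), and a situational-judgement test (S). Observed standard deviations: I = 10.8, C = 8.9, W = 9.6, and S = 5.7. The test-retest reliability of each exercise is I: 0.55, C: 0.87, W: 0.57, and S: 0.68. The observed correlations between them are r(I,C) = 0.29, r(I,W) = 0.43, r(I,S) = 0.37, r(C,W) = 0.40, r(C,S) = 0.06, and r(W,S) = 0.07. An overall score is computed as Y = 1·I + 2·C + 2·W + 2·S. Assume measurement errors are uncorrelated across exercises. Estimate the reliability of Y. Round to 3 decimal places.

0.821

Var(Y) = 10.8² + 2²·8.9² + 2²·9.6² + 2²·5.7² + 2·[2·10.8·8.9·0.29 + 2·10.8·9.6·0.43 + 2·10.8·5.7·0.37 + 4·8.9·9.6·0.40 + 4·8.9·5.7·0.06 + 4·9.6·5.7·0.07] = 932.08 + 709.339 = 1641.42.
With uncorrelated errors the cross-covariances are all true-score covariance, so they carry over unchanged; only the diagonal terms shrink to ρᵢσᵢ².
True-score variance = [10.8²·0.55 + 2²·8.9²·0.87 + 2²·9.6²·0.57 + 2²·5.7²·0.68] + 709.339 = 638.3 + 709.339 = 1347.64.
Reliability = 1347.64 / 1641.42 = 0.821.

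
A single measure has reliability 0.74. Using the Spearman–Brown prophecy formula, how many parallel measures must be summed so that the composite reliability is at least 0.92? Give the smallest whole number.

5

k ≥ ρ*(1−ρ₁)/(ρ₁(1−ρ*)) = 0.92·0.26 / (0.74·0.08) = 4.041.
Smallest integer k = 5.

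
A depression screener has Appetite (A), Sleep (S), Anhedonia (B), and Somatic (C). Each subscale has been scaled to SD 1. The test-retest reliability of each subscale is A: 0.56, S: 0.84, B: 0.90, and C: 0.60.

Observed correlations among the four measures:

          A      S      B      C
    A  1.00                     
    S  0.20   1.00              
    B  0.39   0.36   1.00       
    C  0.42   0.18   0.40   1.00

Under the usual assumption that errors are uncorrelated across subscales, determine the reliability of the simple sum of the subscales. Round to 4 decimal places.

0.8608

Var(A+S+B+C) = 4 + 2·[0.20 + 0.39 + 0.42 + 0.36 + 0.18 + 0.40] = 4 + 3.9 = 7.9.
Under uncorrelated errors the observed covariances equal the true-score covariances, so only the own-variance terms attenuate.
True-score variance = [0.56 + 0.84 + 0.90 + 0.60] + 3.9 = 2.9 + 3.9 = 6.8.
Reliability = 6.8 / 7.9 = 0.8608.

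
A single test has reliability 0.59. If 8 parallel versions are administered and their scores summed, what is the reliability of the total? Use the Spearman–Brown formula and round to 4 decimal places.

0.9201

ρ_k = kρ / (1 + (k−1)ρ) = 8·0.59 / (1 + 7·0.59) = 4.720 / 5.130 = 0.9201.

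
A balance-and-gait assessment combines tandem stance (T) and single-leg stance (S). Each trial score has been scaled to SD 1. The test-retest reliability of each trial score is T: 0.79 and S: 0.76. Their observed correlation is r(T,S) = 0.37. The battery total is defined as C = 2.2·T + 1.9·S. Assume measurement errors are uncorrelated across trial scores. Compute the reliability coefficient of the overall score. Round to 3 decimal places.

Var(C) = 2.2² + 1.9² + 2·[4.18·0.37] = 8.45 + 3.0932 = 11.5432.
With uncorrelated errors the cross-covariances are all true-score covariance, so they carry over unchanged; only the diagonal terms shrink to ρᵢσᵢ².
True-score variance = [2.2²·0.79 + 1.9²·0.76] + 3.0932 = 6.5672 + 3.0932 = 9.6604.
Reliability = 9.6604 / 11.5432 = 0.837.

0.837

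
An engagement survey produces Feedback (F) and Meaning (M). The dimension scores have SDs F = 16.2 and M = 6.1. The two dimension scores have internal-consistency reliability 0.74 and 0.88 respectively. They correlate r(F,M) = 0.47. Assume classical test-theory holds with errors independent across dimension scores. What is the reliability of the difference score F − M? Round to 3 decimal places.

Var(F−M) = 16.2² + 6.1² − 2·16.2·6.1·0.47 = 299.65 − 92.8908 = 206.759.
Because errors are independent across components, Cov(Tᵢ,Tⱼ) = Cov(Xᵢ,Xⱼ); the off-diagonal part of the true-score variance is the same as above.
True-score variance = [16.2²·0.74 + 6.1²·0.88] − 92.8908 = 226.95 − 92.8908 = 134.06.
Reliability = 134.06 / 206.759 = 0.648.

0.648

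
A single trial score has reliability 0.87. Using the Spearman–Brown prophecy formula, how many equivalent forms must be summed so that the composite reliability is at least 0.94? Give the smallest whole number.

k ≥ ρ*(1−ρ₁)/(ρ₁(1−ρ*)) = 0.94·0.13 / (0.87·0.06) = 2.341.
Smallest integer k = 3.

3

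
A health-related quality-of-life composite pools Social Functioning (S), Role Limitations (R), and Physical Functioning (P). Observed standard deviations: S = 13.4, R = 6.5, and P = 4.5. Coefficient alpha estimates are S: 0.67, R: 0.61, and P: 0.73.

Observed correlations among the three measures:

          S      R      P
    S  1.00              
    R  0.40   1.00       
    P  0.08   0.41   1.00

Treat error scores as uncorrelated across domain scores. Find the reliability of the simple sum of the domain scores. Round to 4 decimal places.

0.7649

Var(S+R+P) = 13.4² + 6.5² + 4.5² + 2·[13.4·6.5·0.40 + 13.4·4.5·0.08 + 6.5·4.5·0.41] = 242.06 + 103.313 = 345.373.
With uncorrelated errors the cross-covariances are all true-score covariance, so they carry over unchanged; only the diagonal terms shrink to ρᵢσᵢ².
True-score variance = [13.4²·0.67 + 6.5²·0.61 + 4.5²·0.73] + 103.313 = 160.86 + 103.313 = 264.173.
Reliability = 264.173 / 345.373 = 0.7649.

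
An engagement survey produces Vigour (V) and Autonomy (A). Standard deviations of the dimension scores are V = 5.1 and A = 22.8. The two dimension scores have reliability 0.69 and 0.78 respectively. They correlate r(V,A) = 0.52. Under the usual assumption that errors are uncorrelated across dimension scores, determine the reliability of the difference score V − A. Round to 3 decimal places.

Var(V−A) = 5.1² + 22.8² − 2·5.1·22.8·0.52 = 545.85 − 120.931 = 424.919.
Under uncorrelated errors the observed covariances equal the true-score covariances, so only the own-variance terms attenuate.
True-score variance = [5.1²·0.69 + 22.8²·0.78] − 120.931 = 423.422 − 120.931 = 302.491.
Reliability = 302.491 / 424.919 = 0.712.

0.712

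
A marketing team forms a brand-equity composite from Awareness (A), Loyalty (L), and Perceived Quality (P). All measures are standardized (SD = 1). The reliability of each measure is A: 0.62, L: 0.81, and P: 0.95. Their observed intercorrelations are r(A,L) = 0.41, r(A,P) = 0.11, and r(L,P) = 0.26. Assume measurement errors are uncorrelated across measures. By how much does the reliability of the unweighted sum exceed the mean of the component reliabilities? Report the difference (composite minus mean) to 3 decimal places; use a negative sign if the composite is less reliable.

Var(sum) = 3 + 1.56 = 4.56; true-score variance = 2.38 + 1.56 = 3.94; composite reliability = 0.8640.
Mean component reliability = 0.7933.
Difference = 0.8640 − 0.7933 = 0.071.

0.071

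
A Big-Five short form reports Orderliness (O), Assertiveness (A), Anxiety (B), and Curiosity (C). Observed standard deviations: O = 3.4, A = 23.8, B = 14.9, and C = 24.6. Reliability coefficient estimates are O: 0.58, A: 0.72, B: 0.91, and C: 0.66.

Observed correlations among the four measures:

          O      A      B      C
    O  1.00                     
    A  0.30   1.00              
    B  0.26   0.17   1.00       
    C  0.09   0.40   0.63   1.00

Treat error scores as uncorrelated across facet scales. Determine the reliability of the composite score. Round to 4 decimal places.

0.8471

Var(O+A+B+C) = 3.4² + 23.8² + 14.9² + 24.6² + 2·[3.4·23.8·0.30 + 3.4·14.9·0.26 + 3.4·24.6·0.09 + 23.8·14.9·0.17 + 23.8·24.6·0.40 + 14.9·24.6·0.63] = 1405.17 + 1140.75 = 2545.92.
With uncorrelated errors the cross-covariances are all true-score covariance, so they carry over unchanged; only the diagonal terms shrink to ρᵢσᵢ².
True-score variance = [3.4²·0.58 + 23.8²·0.72 + 14.9²·0.91 + 24.6²·0.66] + 1140.75 = 1015.98 + 1140.75 = 2156.72.
Reliability = 2156.72 / 2545.92 = 0.8471.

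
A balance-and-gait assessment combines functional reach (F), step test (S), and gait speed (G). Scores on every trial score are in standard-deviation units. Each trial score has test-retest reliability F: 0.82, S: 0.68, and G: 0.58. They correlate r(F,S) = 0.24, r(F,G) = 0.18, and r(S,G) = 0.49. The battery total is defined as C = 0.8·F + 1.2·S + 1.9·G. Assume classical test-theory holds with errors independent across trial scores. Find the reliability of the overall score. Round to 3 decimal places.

Var(C) = 0.8² + 1.2² + 1.9² + 2·[0.96·0.24 + 1.52·0.18 + 2.28·0.49] = 5.69 + 3.2424 = 8.9324.
With uncorrelated errors the cross-covariances are all true-score covariance, so they carry over unchanged; only the diagonal terms shrink to ρᵢσᵢ².
True-score variance = [0.8²·0.82 + 1.2²·0.68 + 1.9²·0.58] + 3.2424 = 3.5978 + 3.2424 = 6.8402.
Reliability = 6.8402 / 8.9324 = 0.766.

0.766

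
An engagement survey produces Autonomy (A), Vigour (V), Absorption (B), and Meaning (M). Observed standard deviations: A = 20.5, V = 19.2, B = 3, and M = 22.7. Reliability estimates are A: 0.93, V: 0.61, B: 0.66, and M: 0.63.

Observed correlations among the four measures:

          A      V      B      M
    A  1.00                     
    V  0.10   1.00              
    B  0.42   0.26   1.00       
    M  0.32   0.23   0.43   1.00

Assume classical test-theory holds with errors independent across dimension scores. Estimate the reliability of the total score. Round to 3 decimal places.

Var(A+V+B+M) = 20.5² + 19.2² + 3² + 22.7² + 2·[20.5·19.2·0.10 + 20.5·3·0.42 + 20.5·22.7·0.32 + 19.2·3·0.26 + 19.2·22.7·0.23 + 3·22.7·0.43] = 1313.18 + 717.208 = 2030.39.
Under uncorrelated errors the observed covariances equal the true-score covariances, so only the own-variance terms attenuate.
True-score variance = [20.5²·0.93 + 19.2²·0.61 + 3²·0.66 + 22.7²·0.63] + 717.208 = 946.276 + 717.208 = 1663.48.
Reliability = 1663.48 / 2030.39 = 0.819.

0.819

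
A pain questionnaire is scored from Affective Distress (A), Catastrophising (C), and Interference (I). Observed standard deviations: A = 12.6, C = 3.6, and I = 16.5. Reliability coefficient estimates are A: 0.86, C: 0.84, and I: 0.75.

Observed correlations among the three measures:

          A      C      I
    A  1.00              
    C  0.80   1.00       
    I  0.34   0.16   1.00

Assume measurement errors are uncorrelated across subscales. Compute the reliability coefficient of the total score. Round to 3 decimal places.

Var(A+C+I) = 12.6² + 3.6² + 16.5² + 2·[12.6·3.6·0.80 + 12.6·16.5·0.34 + 3.6·16.5·0.16] = 443.97 + 232.956 = 676.926.
With uncorrelated errors the cross-covariances are all true-score covariance, so they carry over unchanged; only the diagonal terms shrink to ρᵢσᵢ².
True-score variance = [12.6²·0.86 + 3.6²·0.84 + 16.5²·0.75] + 232.956 = 351.607 + 232.956 = 584.563.
Reliability = 584.563 / 676.926 = 0.864.

0.864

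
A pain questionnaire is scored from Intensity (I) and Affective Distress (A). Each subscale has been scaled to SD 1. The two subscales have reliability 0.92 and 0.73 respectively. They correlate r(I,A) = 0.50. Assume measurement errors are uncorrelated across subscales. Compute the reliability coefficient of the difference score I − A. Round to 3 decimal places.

Var(I−A) = 1 + 1 − 2·0.50 = 2 − 1 = 1.
Under uncorrelated errors the observed covariances equal the true-score covariances, so only the own-variance terms attenuate.
True-score variance = [0.92 + 0.73] − 1 = 1.65 − 1 = 0.65.
Reliability = 0.65 / 1 = 0.650.

0.650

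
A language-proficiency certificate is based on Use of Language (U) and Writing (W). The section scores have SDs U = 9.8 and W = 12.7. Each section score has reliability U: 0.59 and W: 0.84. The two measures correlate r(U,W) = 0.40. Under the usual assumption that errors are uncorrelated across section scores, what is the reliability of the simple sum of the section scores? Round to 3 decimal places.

Var(U+W) = 9.8² + 12.7² + 2·[9.8·12.7·0.40] = 257.33 + 99.568 = 356.898.
Because errors are independent across components, Cov(Tᵢ,Tⱼ) = Cov(Xᵢ,Xⱼ); the off-diagonal part of the true-score variance is the same as above.
True-score variance = [9.8²·0.59 + 12.7²·0.84] + 99.568 = 192.147 + 99.568 = 291.715.
Reliability = 291.715 / 356.898 = 0.817.

0.817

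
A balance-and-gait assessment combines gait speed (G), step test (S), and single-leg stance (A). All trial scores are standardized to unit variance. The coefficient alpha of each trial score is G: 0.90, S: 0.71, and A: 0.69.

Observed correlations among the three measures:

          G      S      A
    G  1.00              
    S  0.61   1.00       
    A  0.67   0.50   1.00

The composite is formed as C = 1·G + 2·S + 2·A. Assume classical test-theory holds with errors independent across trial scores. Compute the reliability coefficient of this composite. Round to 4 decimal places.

Var(C) = 1 + 2² + 2² + 2·[2·0.61 + 2·0.67 + 4·0.50] = 9 + 9.12 = 18.12.
With uncorrelated errors the cross-covariances are all true-score covariance, so they carry over unchanged; only the diagonal terms shrink to ρᵢσᵢ².
True-score variance = [0.90 + 2²·0.71 + 2²·0.69] + 9.12 = 6.5 + 9.12 = 15.62.
Reliability = 15.62 / 18.12 = 0.8620.

0.8620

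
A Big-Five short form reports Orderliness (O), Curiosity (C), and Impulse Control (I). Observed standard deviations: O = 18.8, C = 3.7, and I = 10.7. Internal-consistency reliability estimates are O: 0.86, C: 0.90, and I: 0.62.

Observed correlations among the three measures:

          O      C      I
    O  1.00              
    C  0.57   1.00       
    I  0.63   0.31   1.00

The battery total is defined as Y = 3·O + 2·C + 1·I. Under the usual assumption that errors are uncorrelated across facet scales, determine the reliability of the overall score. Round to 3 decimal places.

0.893

Var(Y) = 3²·18.8² + 2²·3.7² + 10.7² + 2·[6·18.8·3.7·0.57 + 3·18.8·10.7·0.63 + 2·3.7·10.7·0.31] = 3350.21 + 1285.27 = 4635.48.
With uncorrelated errors the cross-covariances are all true-score covariance, so they carry over unchanged; only the diagonal terms shrink to ρᵢσᵢ².
True-score variance = [3²·18.8²·0.86 + 2²·3.7²·0.90 + 10.7²·0.62] + 1285.27 = 2855.89 + 1285.27 = 4141.16.
Reliability = 4141.16 / 4635.48 = 0.893.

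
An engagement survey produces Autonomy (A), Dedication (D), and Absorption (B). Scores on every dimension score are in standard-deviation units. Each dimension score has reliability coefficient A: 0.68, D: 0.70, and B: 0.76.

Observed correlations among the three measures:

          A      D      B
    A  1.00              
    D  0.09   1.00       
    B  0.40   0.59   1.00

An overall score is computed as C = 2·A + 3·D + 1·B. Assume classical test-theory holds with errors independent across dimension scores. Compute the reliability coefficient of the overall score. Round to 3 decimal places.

0.791

Var(C) = 2² + 3² + 1 + 2·[6·0.09 + 2·0.40 + 3·0.59] = 14 + 6.22 = 20.22.
With uncorrelated errors the cross-covariances are all true-score covariance, so they carry over unchanged; only the diagonal terms shrink to ρᵢσᵢ².
True-score variance = [2²·0.68 + 3²·0.70 + 0.76] + 6.22 = 9.78 + 6.22 = 16.
Reliability = 16 / 20.22 = 0.791.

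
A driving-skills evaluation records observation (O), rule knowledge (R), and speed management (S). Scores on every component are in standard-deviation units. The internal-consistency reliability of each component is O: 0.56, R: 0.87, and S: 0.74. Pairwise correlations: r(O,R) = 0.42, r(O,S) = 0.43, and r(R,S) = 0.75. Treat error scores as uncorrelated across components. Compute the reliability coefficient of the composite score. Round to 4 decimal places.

Var(O+R+S) = 3 + 2·[0.42 + 0.43 + 0.75] = 3 + 3.2 = 6.2.
With uncorrelated errors the cross-covariances are all true-score covariance, so they carry over unchanged; only the diagonal terms shrink to ρᵢσᵢ².
True-score variance = [0.56 + 0.87 + 0.74] + 3.2 = 2.17 + 3.2 = 5.37.
Reliability = 5.37 / 6.2 = 0.8661.

0.8661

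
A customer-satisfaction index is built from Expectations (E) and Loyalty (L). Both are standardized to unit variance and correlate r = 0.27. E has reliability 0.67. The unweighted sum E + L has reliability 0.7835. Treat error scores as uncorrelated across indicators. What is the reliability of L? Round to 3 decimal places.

Var(E+L) = 2 + 2·0.27 = 2.540.
True-score variance = ρ_E + ρ_L + 2·0.27, so 0.7835 = (0.67 + ρ_L + 0.54) / 2.540.
ρ_L = 0.7835·2.540 − 0.67 − 0.54 = 0.780.

0.780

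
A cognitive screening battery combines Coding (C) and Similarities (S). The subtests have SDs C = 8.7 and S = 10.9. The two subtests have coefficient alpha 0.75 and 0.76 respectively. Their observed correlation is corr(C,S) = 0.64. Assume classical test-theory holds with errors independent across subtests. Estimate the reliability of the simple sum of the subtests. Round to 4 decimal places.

0.8498

Var(C+S) = 8.7² + 10.9² + 2·[8.7·10.9·0.64] = 194.5 + 121.382 = 315.882.
Because errors are independent across components, Cov(Tᵢ,Tⱼ) = Cov(Xᵢ,Xⱼ); the off-diagonal part of the true-score variance is the same as above.
True-score variance = [8.7²·0.75 + 10.9²·0.76] + 121.382 = 147.063 + 121.382 = 268.445.
Reliability = 268.445 / 315.882 = 0.8498.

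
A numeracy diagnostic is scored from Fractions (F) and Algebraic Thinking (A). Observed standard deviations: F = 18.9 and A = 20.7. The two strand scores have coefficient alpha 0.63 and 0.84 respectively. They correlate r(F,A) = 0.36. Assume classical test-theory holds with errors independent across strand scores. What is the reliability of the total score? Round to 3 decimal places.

0.812

Var(F+A) = 18.9² + 20.7² + 2·[18.9·20.7·0.36] = 785.7 + 281.686 = 1067.39.
Under uncorrelated errors the observed covariances equal the true-score covariances, so only the own-variance terms attenuate.
True-score variance = [18.9²·0.63 + 20.7²·0.84] + 281.686 = 584.974 + 281.686 = 866.659.
Reliability = 866.659 / 1067.39 = 0.812.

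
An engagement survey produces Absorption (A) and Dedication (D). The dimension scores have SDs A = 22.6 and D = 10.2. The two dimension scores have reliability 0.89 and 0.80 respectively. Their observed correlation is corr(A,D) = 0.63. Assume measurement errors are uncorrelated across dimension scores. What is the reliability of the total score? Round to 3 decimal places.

Var(A+D) = 22.6² + 10.2² + 2·[22.6·10.2·0.63] = 614.8 + 290.455 = 905.255.
Under uncorrelated errors the observed covariances equal the true-score covariances, so only the own-variance terms attenuate.
True-score variance = [22.6²·0.89 + 10.2²·0.80] + 290.455 = 537.808 + 290.455 = 828.264.
Reliability = 828.264 / 905.255 = 0.915.

0.915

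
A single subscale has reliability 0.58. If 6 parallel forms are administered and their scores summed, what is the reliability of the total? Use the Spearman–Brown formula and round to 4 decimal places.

ρ_k = kρ / (1 + (k−1)ρ) = 6·0.58 / (1 + 5·0.58) = 3.480 / 3.900 = 0.8923.

0.8923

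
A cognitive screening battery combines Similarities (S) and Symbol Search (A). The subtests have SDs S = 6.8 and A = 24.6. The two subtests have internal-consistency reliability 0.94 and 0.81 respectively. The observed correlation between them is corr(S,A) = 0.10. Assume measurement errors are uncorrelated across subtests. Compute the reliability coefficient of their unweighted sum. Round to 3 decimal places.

0.828

Var(S+A) = 6.8² + 24.6² + 2·[6.8·24.6·0.10] = 651.4 + 33.456 = 684.856.
Because errors are independent across components, Cov(Tᵢ,Tⱼ) = Cov(Xᵢ,Xⱼ); the off-diagonal part of the true-score variance is the same as above.
True-score variance = [6.8²·0.94 + 24.6²·0.81] + 33.456 = 533.645 + 33.456 = 567.101.
Reliability = 567.101 / 684.856 = 0.828.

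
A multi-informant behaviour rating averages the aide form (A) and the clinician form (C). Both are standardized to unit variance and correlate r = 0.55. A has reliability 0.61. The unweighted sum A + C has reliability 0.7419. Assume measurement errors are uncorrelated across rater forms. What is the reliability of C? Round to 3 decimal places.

Var(A+C) = 2 + 2·0.55 = 3.100.
True-score variance = ρ_A + ρ_C + 2·0.55, so 0.7419 = (0.61 + ρ_C + 1.10) / 3.100.
ρ_C = 0.7419·3.100 − 0.61 − 1.10 = 0.590.

0.590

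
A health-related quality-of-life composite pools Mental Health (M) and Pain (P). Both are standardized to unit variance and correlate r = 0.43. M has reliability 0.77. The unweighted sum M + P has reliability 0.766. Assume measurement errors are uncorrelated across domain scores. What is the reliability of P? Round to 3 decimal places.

Var(M+P) = 2 + 2·0.43 = 2.860.
True-score variance = ρ_M + ρ_P + 2·0.43, so 0.766 = (0.77 + ρ_P + 0.86) / 2.860.
ρ_P = 0.766·2.860 − 0.77 − 0.86 = 0.561.

0.561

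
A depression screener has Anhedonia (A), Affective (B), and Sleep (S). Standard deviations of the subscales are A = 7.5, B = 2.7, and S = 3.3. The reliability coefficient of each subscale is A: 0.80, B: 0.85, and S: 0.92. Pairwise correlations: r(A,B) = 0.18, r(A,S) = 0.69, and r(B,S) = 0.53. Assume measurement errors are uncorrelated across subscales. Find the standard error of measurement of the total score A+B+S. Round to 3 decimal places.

Var(total) = 74.43 + 50.8896 = 125.32.
True-score variance = 61.2153 + 50.8896 = 112.105, so reliability = 0.8946.
Error variance = 125.32 − 112.105 = 13.2147; SEM = √13.2147 = 3.635.

3.635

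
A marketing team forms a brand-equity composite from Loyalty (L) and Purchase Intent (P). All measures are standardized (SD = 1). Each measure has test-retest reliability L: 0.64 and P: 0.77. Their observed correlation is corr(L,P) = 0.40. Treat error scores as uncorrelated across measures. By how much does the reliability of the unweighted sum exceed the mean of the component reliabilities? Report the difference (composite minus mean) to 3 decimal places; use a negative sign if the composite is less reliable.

0.084

Var(sum) = 2 + 0.8 = 2.8; true-score variance = 1.41 + 0.8 = 2.21; composite reliability = 0.7893.
Mean component reliability = 0.7050.
Difference = 0.7893 − 0.7050 = 0.084.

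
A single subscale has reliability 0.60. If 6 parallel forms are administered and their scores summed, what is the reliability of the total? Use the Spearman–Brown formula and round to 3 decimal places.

ρ_k = kρ / (1 + (k−1)ρ) = 6·0.60 / (1 + 5·0.60) = 3.600 / 4.000 = 0.900.

0.900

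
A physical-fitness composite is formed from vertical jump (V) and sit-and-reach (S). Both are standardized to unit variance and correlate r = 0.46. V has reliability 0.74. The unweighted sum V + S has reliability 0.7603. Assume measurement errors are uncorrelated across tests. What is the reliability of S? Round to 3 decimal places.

0.560

Var(V+S) = 2 + 2·0.46 = 2.920.
True-score variance = ρ_V + ρ_S + 2·0.46, so 0.7603 = (0.74 + ρ_S + 0.92) / 2.920.
ρ_S = 0.7603·2.920 − 0.74 − 0.92 = 0.560.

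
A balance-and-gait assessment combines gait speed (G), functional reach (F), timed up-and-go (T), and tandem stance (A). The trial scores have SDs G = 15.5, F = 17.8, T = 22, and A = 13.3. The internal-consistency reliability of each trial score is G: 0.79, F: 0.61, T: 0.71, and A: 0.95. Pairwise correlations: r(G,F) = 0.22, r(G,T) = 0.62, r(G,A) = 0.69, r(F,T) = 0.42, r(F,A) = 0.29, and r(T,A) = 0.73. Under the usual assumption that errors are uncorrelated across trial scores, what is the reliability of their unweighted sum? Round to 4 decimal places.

0.8901

Var(G+F+T+A) = 15.5² + 17.8² + 22² + 13.3² + 2·[15.5·17.8·0.22 + 15.5·22·0.62 + 15.5·13.3·0.69 + 17.8·22·0.42 + 17.8·13.3·0.29 + 22·13.3·0.73] = 1217.98 + 1722.17 = 2940.15.
With uncorrelated errors the cross-covariances are all true-score covariance, so they carry over unchanged; only the diagonal terms shrink to ρᵢσᵢ².
True-score variance = [15.5²·0.79 + 17.8²·0.61 + 22²·0.71 + 13.3²·0.95] + 1722.17 = 894.755 + 1722.17 = 2616.93.
Reliability = 2616.93 / 2940.15 = 0.8901.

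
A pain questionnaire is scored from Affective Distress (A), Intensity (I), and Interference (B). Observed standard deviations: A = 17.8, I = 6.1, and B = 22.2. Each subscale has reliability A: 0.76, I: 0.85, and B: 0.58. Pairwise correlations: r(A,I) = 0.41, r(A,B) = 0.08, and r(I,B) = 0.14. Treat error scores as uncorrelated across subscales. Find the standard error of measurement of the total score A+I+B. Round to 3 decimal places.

16.989

Var(total) = 846.89 + 190.179 = 1037.07.
True-score variance = 558.274 + 190.179 = 748.453, so reliability = 0.7217.
Error variance = 1037.07 − 748.453 = 288.616; SEM = √288.616 = 16.989.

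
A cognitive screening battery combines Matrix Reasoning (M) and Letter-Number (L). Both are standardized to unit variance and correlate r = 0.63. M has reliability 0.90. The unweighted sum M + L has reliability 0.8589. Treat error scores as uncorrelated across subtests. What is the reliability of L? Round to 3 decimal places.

0.640

Var(M+L) = 2 + 2·0.63 = 3.260.
True-score variance = ρ_M + ρ_L + 2·0.63, so 0.8589 = (0.90 + ρ_L + 1.26) / 3.260.
ρ_L = 0.8589·3.260 − 0.90 − 1.26 = 0.640.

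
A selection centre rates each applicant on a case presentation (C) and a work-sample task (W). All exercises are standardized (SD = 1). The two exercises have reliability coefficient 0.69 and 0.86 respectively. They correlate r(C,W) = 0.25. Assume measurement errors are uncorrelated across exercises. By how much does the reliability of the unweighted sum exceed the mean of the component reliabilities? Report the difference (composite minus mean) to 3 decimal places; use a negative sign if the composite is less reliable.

0.045

Var(sum) = 2 + 0.5 = 2.5; true-score variance = 1.55 + 0.5 = 2.05; composite reliability = 0.8200.
Mean component reliability = 0.7750.
Difference = 0.8200 − 0.7750 = 0.045.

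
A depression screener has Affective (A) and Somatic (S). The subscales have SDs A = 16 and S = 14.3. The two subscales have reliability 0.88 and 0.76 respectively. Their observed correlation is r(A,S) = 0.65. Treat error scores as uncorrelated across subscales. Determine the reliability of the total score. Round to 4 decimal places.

Var(A+S) = 16² + 14.3² + 2·[16·14.3·0.65] = 460.49 + 297.44 = 757.93.
Because errors are independent across components, Cov(Tᵢ,Tⱼ) = Cov(Xᵢ,Xⱼ); the off-diagonal part of the true-score variance is the same as above.
True-score variance = [16²·0.88 + 14.3²·0.76] + 297.44 = 380.692 + 297.44 = 678.132.
Reliability = 678.132 / 757.93 = 0.8947.

0.8947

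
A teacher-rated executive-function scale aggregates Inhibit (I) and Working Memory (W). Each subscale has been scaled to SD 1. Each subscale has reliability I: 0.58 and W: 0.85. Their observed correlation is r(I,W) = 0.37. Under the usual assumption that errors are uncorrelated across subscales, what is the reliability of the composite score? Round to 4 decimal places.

Var(I+W) = 2 + 2·[0.37] = 2 + 0.74 = 2.74.
With uncorrelated errors the cross-covariances are all true-score covariance, so they carry over unchanged; only the diagonal terms shrink to ρᵢσᵢ².
True-score variance = [0.58 + 0.85] + 0.74 = 1.43 + 0.74 = 2.17.
Reliability = 2.17 / 2.74 = 0.7920.

0.7920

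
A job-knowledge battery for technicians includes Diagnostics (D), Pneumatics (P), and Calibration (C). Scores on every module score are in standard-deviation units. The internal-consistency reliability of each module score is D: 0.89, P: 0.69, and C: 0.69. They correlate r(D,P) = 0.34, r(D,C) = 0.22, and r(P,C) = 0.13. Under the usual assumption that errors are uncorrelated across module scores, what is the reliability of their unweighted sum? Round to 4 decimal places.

0.8333

Var(D+P+C) = 3 + 2·[0.34 + 0.22 + 0.13] = 3 + 1.38 = 4.38.
Under uncorrelated errors the observed covariances equal the true-score covariances, so only the own-variance terms attenuate.
True-score variance = [0.89 + 0.69 + 0.69] + 1.38 = 2.27 + 1.38 = 3.65.
Reliability = 3.65 / 4.38 = 0.8333.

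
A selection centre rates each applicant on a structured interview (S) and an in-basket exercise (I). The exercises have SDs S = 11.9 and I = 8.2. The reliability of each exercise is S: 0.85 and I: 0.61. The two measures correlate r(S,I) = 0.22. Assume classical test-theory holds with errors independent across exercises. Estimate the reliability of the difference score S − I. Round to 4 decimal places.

Var(S−I) = 11.9² + 8.2² − 2·11.9·8.2·0.22 = 208.85 − 42.9352 = 165.915.
With uncorrelated errors the cross-covariances are all true-score covariance, so they carry over unchanged; only the diagonal terms shrink to ρᵢσᵢ².
True-score variance = [11.9²·0.85 + 8.2²·0.61] − 42.9352 = 161.385 − 42.9352 = 118.45.
Reliability = 118.45 / 165.915 = 0.7139.

0.7139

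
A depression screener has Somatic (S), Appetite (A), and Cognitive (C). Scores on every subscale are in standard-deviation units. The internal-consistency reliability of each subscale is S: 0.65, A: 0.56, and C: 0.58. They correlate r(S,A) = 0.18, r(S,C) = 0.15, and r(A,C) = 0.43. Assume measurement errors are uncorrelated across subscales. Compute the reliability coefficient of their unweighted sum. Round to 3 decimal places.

0.732

Var(S+A+C) = 3 + 2·[0.18 + 0.15 + 0.43] = 3 + 1.52 = 4.52.
Because errors are independent across components, Cov(Tᵢ,Tⱼ) = Cov(Xᵢ,Xⱼ); the off-diagonal part of the true-score variance is the same as above.
True-score variance = [0.65 + 0.56 + 0.58] + 1.52 = 1.79 + 1.52 = 3.31.
Reliability = 3.31 / 4.52 = 0.732.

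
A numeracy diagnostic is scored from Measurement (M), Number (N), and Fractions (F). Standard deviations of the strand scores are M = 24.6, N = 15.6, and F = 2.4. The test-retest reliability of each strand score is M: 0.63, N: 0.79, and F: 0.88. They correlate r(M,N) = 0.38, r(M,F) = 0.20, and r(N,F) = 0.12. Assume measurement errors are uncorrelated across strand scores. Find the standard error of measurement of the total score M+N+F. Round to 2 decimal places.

Var(total) = 854.28 + 324.259 = 1178.54.
True-score variance = 578.574 + 324.259 = 902.833, so reliability = 0.7661.
Error variance = 1178.54 − 902.833 = 275.706; SEM = √275.706 = 16.60.

16.60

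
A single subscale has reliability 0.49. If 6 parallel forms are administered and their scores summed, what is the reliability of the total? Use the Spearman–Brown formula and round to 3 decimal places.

ρ_k = kρ / (1 + (k−1)ρ) = 6·0.49 / (1 + 5·0.49) = 2.940 / 3.450 = 0.852.

0.852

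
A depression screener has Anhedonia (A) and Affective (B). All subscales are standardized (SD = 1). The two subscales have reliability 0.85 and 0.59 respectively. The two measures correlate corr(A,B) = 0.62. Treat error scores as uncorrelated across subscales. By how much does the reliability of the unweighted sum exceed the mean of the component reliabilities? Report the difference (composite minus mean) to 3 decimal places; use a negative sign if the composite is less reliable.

Var(sum) = 2 + 1.24 = 3.24; true-score variance = 1.44 + 1.24 = 2.68; composite reliability = 0.8272.
Mean component reliability = 0.7200.
Difference = 0.8272 − 0.7200 = 0.107.

0.107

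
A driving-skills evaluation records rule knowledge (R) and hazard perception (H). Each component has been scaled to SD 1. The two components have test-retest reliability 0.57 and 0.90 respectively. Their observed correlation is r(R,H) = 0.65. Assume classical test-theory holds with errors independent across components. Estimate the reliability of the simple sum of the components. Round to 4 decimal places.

Var(R+H) = 2 + 2·[0.65] = 2 + 1.3 = 3.3.
Under uncorrelated errors the observed covariances equal the true-score covariances, so only the own-variance terms attenuate.
True-score variance = [0.57 + 0.90] + 1.3 = 1.47 + 1.3 = 2.77.
Reliability = 2.77 / 3.3 = 0.8394.

0.8394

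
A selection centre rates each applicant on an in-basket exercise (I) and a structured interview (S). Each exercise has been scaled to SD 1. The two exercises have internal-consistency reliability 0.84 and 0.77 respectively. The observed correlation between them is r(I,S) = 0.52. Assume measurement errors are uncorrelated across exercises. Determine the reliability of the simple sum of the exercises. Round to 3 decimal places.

0.872

Var(I+S) = 2 + 2·[0.52] = 2 + 1.04 = 3.04.
With uncorrelated errors the cross-covariances are all true-score covariance, so they carry over unchanged; only the diagonal terms shrink to ρᵢσᵢ².
True-score variance = [0.84 + 0.77] + 1.04 = 1.61 + 1.04 = 2.65.
Reliability = 2.65 / 3.04 = 0.872.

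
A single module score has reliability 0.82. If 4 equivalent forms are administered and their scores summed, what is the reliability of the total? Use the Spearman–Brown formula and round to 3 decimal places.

0.948

ρ_k = kρ / (1 + (k−1)ρ) = 4·0.82 / (1 + 3·0.82) = 3.280 / 3.460 = 0.948.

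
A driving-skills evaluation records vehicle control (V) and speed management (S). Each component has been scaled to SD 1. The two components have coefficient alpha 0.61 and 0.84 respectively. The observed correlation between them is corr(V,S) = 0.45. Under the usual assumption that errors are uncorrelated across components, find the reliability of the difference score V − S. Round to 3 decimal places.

0.500

Var(V−S) = 1 + 1 − 2·0.45 = 2 − 0.9 = 1.1.
Under uncorrelated errors the observed covariances equal the true-score covariances, so only the own-variance terms attenuate.
True-score variance = [0.61 + 0.84] − 0.9 = 1.45 − 0.9 = 0.55.
Reliability = 0.55 / 1.1 = 0.500.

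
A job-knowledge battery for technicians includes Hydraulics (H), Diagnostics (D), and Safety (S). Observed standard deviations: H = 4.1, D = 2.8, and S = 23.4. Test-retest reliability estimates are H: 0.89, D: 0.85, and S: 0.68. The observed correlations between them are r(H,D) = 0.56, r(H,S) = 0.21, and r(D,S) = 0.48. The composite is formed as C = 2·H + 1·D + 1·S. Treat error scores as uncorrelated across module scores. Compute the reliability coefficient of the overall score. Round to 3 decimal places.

0.768

Var(C) = 2²·4.1² + 2.8² + 23.4² + 2·[2·4.1·2.8·0.56 + 2·4.1·23.4·0.21 + 2.8·23.4·0.48] = 622.64 + 169.204 = 791.844.
With uncorrelated errors the cross-covariances are all true-score covariance, so they carry over unchanged; only the diagonal terms shrink to ρᵢσᵢ².
True-score variance = [2²·4.1²·0.89 + 2.8²·0.85 + 23.4²·0.68] + 169.204 = 438.848 + 169.204 = 608.052.
Reliability = 608.052 / 791.844 = 0.768.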